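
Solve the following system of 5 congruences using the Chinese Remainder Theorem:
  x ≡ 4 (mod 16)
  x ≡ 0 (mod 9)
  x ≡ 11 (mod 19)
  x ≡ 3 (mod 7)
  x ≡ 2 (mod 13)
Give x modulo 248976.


Product of moduli M = 16 · 9 · 19 · 7 · 13 = 248976.
Merge one congruence at a time:
  Start: x ≡ 4 (mod 16).
  Combine with x ≡ 0 (mod 9); new modulus lcm = 144.
    Write x = 4 + 16·t and substitute into x ≡ 0 (mod 9): 16·t ≡ 0 − 4 = -4 (mod 9).
    Reduce coefficients mod 9: 7·t ≡ 5 (mod 9).
    The inverse of 7 mod 9 is 4 (since 7·4 = 28 = 3·9 + 1), so t ≡ 4·5 = 20 ≡ 2 (mod 9).
    Then x = 4 + 16·2 = 36, valid modulo lcm(16, 9) = 144: x ≡ 36 (mod 144).
  Combine with x ≡ 11 (mod 19); new modulus lcm = 2736.
    Write x = 36 + 144·t and substitute into x ≡ 11 (mod 19): 144·t ≡ 11 − 36 = -25 (mod 19).
    Reduce coefficients mod 19: 11·t ≡ 13 (mod 19).
    The inverse of 11 mod 19 is 7 (since 11·7 = 77 = 4·19 + 1), so t ≡ 7·13 = 91 ≡ 15 (mod 19).
    Then x = 36 + 144·15 = 2196, valid modulo lcm(144, 19) = 2736: x ≡ 2196 (mod 2736).
  Combine with x ≡ 3 (mod 7); new modulus lcm = 19152.
    Write x = 2196 + 2736·t and substitute into x ≡ 3 (mod 7): 2736·t ≡ 3 − 2196 = -2193 (mod 7).
    Reduce coefficients mod 7: 6·t ≡ 5 (mod 7).
    The inverse of 6 mod 7 is 6 (since 6·6 = 36 = 5·7 + 1), so t ≡ 6·5 = 30 ≡ 2 (mod 7).
    Then x = 2196 + 2736·2 = 7668, valid modulo lcm(2736, 7) = 19152: x ≡ 7668 (mod 19152).
  Combine with x ≡ 2 (mod 13); new modulus lcm = 248976.
    Write x = 7668 + 19152·t and substitute into x ≡ 2 (mod 13): 19152·t ≡ 2 − 7668 = -7666 (mod 13).
    Reduce coefficients mod 13: 3·t ≡ 4 (mod 13).
    The inverse of 3 mod 13 is 9 (since 3·9 = 27 = 2·13 + 1), so t ≡ 9·4 = 36 ≡ 10 (mod 13).
    Then x = 7668 + 19152·10 = 199188, valid modulo lcm(19152, 13) = 248976: x ≡ 199188 (mod 248976).
Verify against each original: 199188 mod 16 = 4, 199188 mod 9 = 0, 199188 mod 19 = 11, 199188 mod 7 = 3, 199188 mod 13 = 2.

x ≡ 199188 (mod 248976).


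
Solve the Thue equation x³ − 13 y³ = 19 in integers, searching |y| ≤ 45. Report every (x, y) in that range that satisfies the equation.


The equation is x³ - 13y³ = 19. For fixed y, x³ = 13·y³ + 19, so a solution requires the RHS to be a perfect cube.
Strategy: iterate y from -45 to 45, compute RHS = 13·y³ + 19, and check whether it is a (positive or negative) perfect cube.
Check small values of y:
  y = 0: RHS = 19 is not a perfect cube.
  y = 1: RHS = 32 is not a perfect cube.
  y = -1: RHS = 6 is not a perfect cube.
  y = 2: RHS = 123 is not a perfect cube.
  y = -2: RHS = -85 is not a perfect cube.
  y = 3: RHS = 370 is not a perfect cube.
  y = -3: RHS = -332 is not a perfect cube.
Continuing the search up to |y| = 45 finds no solutions either.
No (x, y) in the scanned range satisfies the equation.

No integer solutions with |y| ≤ 45.


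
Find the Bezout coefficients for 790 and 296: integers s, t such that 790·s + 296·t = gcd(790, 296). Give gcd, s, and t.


Euclidean algorithm on (790, 296) — divide until remainder is 0:
  790 = 2 · 296 + 198
  296 = 1 · 198 + 98
  198 = 2 · 98 + 2
  98 = 49 · 2 + 0
gcd(790, 296) = 2.
Track Bezout coefficients alongside the remainders: start with r₀ = 790 = a·1 + b·0 (s = 1, t = 0) and r₁ = 296 = a·0 + b·1 (s = 0, t = 1); each new remainder r_{k+1} = r_{k-1} − q_k·r_k inherits s_{k+1} = s_{k-1} − q_k·s_k, t_{k+1} = t_{k-1} − q_k·t_k, so r_k = a·s_k + b·t_k at every step:
  q = 2: r = 198, s = 1 − 2·0 = 1, t = 0 − 2·1 = -2  (check: 790·1 + 296·(-2) = 198)
  q = 1: r = 98, s = 0 − 1·1 = -1, t = 1 − 1·(-2) = 3  (check: 790·(-1) + 296·3 = 98)
  q = 2: r = 2, s = 1 − 2·(-1) = 3, t = -2 − 2·3 = -8  (check: 790·3 + 296·(-8) = 2)
The row with r = 2 (the gcd) gives the Bezout coefficients s = 3, t = -8.
Result: 790 · (3) + 296 · (-8) = 2.

gcd(790, 296) = 2; s = 3, t = -8 (check: 790·3 + 296·(-8) = 2).


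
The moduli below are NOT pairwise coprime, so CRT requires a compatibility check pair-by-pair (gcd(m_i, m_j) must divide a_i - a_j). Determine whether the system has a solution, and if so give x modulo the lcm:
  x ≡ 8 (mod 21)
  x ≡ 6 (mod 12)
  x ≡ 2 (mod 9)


Moduli 21, 12, 9 are not pairwise coprime, so CRT works modulo lcm(m_i) when all pairwise compatibility conditions hold.
Pairwise compatibility: gcd(m_i, m_j) must divide a_i - a_j for every pair.
Merge one congruence at a time:
  Start: x ≡ 8 (mod 21).
  Combine with x ≡ 6 (mod 12): gcd(21, 12) = 3, and 6 - 8 = -2 is NOT divisible by 3.
    ⇒ system is inconsistent (no integer solution).

No solution (the system is inconsistent).


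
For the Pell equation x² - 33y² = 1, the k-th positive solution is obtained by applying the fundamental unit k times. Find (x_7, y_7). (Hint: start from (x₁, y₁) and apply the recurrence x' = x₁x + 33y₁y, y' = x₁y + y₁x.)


Step 1: Find the fundamental solution (x₁, y₁) of x² - 33y² = 1.
  Expand √33 as a continued fraction. a₀ = ⌊√33⌋ = 5; iterate m_{k+1} = d_k·a_k − m_k, d_{k+1} = (33 − m_{k+1}²)/d_k, a_{k+1} = ⌊(a₀ + m_{k+1})/d_{k+1}⌋ (starting m₀ = 0, d₀ = 1), with convergents p_k = a_k·p_{k-1} + p_{k-2}, q_k = a_k·q_{k-1} + q_{k-2} (p₋₁ = 1, q₋₁ = 0):
  k = 0: a₀ = 5; p₀/q₀ = 5/1; p₀² − 33·q₀² = 25 − 33 = -8.
  k = 1: m = 5, d = 8, a = ⌊(5 + 5)/8⌋ = 1; p/q = (1·5 + 1)/(1·1 + 0) = 6/1; p² − 33·q² = 36 − 33 = 3.
  k = 2: m = 3, d = 3, a = ⌊(5 + 3)/3⌋ = 2; p/q = (2·6 + 5)/(2·1 + 1) = 17/3; p² − 33·q² = 289 − 297 = -8.
  k = 3: m = 3, d = 8, a = ⌊(5 + 3)/8⌋ = 1; p/q = (1·17 + 6)/(1·3 + 1) = 23/4; p² − 33·q² = 529 − 528 = 1.
  The first convergent with p² − 33·q² = 1 gives the fundamental solution (x₁, y₁) = (23, 4).
Step 2: Apply the recurrence (x_{n+1}, y_{n+1}) = (x₁x_n + 33y₁y_n, x₁y_n + y₁x_n) repeatedly.
  From (x_1, y_1) = (23, 4): x_2 = 23·23 + 33·4·4 = 1057; y_2 = 23·4 + 4·23 = 184.
  From (x_2, y_2) = (1057, 184): x_3 = 23·1057 + 33·4·184 = 48599; y_3 = 23·184 + 4·1057 = 8460.
  From (x_3, y_3) = (48599, 8460): x_4 = 23·48599 + 33·4·8460 = 2234497; y_4 = 23·8460 + 4·48599 = 388976.
  From (x_4, y_4) = (2234497, 388976): x_5 = 23·2234497 + 33·4·388976 = 102738263; y_5 = 23·388976 + 4·2234497 = 17884436.
  From (x_5, y_5) = (102738263, 17884436): x_6 = 23·102738263 + 33·4·17884436 = 4723725601; y_6 = 23·17884436 + 4·102738263 = 822295080.
  From (x_6, y_6) = (4723725601, 822295080): x_7 = 23·4723725601 + 33·4·822295080 = 217188639383; y_7 = 23·822295080 + 4·4723725601 = 37807689244.
Step 3: Verify x_7² - 33·y_7² = 47170905077038818620689 - 47170905077038818620688 = 1 (should be 1). ✓

(x_1, y_1) = (23, 4); (x_7, y_7) = (217188639383, 37807689244).


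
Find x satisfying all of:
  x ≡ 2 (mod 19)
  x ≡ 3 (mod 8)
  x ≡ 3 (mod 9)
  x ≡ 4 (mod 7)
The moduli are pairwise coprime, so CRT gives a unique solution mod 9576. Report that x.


Product of moduli M = 19 · 8 · 9 · 7 = 9576.
Merge one congruence at a time:
  Start: x ≡ 2 (mod 19).
  Combine with x ≡ 3 (mod 8); new modulus lcm = 152.
    Write x = 2 + 19·t and substitute into x ≡ 3 (mod 8): 19·t ≡ 3 − 2 = 1 (mod 8).
    Reduce coefficients mod 8: 3·t ≡ 1 (mod 8).
    The inverse of 3 mod 8 is 3 (since 3·3 = 9 = 1·8 + 1), so t ≡ 3·1 = 3 ≡ 3 (mod 8).
    Then x = 2 + 19·3 = 59, valid modulo lcm(19, 8) = 152: x ≡ 59 (mod 152).
  Combine with x ≡ 3 (mod 9); new modulus lcm = 1368.
    Write x = 59 + 152·t and substitute into x ≡ 3 (mod 9): 152·t ≡ 3 − 59 = -56 (mod 9).
    Reduce coefficients mod 9: 8·t ≡ 7 (mod 9).
    The inverse of 8 mod 9 is 8 (since 8·8 = 64 = 7·9 + 1), so t ≡ 8·7 = 56 ≡ 2 (mod 9).
    Then x = 59 + 152·2 = 363, valid modulo lcm(152, 9) = 1368: x ≡ 363 (mod 1368).
  Combine with x ≡ 4 (mod 7); new modulus lcm = 9576.
    Write x = 363 + 1368·t and substitute into x ≡ 4 (mod 7): 1368·t ≡ 4 − 363 = -359 (mod 7).
    Reduce coefficients mod 7: 3·t ≡ 5 (mod 7).
    The inverse of 3 mod 7 is 5 (since 3·5 = 15 = 2·7 + 1), so t ≡ 5·5 = 25 ≡ 4 (mod 7).
    Then x = 363 + 1368·4 = 5835, valid modulo lcm(1368, 7) = 9576: x ≡ 5835 (mod 9576).
Verify against each original: 5835 mod 19 = 2, 5835 mod 8 = 3, 5835 mod 9 = 3, 5835 mod 7 = 4.

x ≡ 5835 (mod 9576).


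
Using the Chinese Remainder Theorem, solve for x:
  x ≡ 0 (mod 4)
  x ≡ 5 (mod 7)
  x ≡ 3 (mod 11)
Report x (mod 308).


Moduli 4, 7, 11 are pairwise coprime; by CRT there is a unique solution modulo M = 4 · 7 · 11 = 308.
Solve pairwise, accumulating the modulus:
  Start with x ≡ 0 (mod 4).
  Combine with x ≡ 5 (mod 7): since gcd(4, 7) = 1, we get a unique residue mod 28.
    Write x = 0 + 4·t and substitute into x ≡ 5 (mod 7): 4·t ≡ 5 − 0 = 5 (mod 7).
    The inverse of 4 mod 7 is 2 (since 4·2 = 8 = 1·7 + 1), so t ≡ 2·5 = 10 ≡ 3 (mod 7).
    Then x = 0 + 4·3 = 12, valid modulo lcm(4, 7) = 28: x ≡ 12 (mod 28).
  Combine with x ≡ 3 (mod 11): since gcd(28, 11) = 1, we get a unique residue mod 308.
    Write x = 12 + 28·t and substitute into x ≡ 3 (mod 11): 28·t ≡ 3 − 12 = -9 (mod 11).
    Reduce coefficients mod 11: 6·t ≡ 2 (mod 11).
    The inverse of 6 mod 11 is 2 (since 6·2 = 12 = 1·11 + 1), so t ≡ 2·2 = 4 ≡ 4 (mod 11).
    Then x = 12 + 28·4 = 124, valid modulo lcm(28, 11) = 308: x ≡ 124 (mod 308).
Verify: 124 mod 4 = 0 ✓, 124 mod 7 = 5 ✓, 124 mod 11 = 3 ✓.

x ≡ 124 (mod 308).


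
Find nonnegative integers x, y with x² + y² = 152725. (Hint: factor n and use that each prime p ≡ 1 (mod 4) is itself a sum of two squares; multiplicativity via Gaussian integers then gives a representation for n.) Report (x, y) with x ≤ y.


Step 1: Factor n = 152725 = 5^2 · 41 · 149.
Step 2: Check the mod-4 condition on each prime factor: 5 ≡ 1 (mod 4), exponent 2; 41 ≡ 1 (mod 4), exponent 1; 149 ≡ 1 (mod 4), exponent 1.
All primes ≡ 3 (mod 4) appear to even exponent (or don't appear), so by the two-squares theorem n IS expressible as a sum of two squares.
Step 3: Build a representation. Group n = k² · m with k = 5 and m = 41 · 149 = 6109 (a product of primes ≡ 1 (mod 4)); a representation of m scales to one of n via (k·x)² + (k·y)² = k²(x² + y²). Each prime p ≡ 1 (mod 4) is itself a sum of two squares; find a² by testing p − a² for a perfect square:
  41: 41 − 1² = 40, 41 − 2² = 37, 41 − 3² = 32, 41 − 4² = 25 = 5² ⇒ 41 = 4² + 5².
  149: 149 − 1² = 148, 149 − 2² = 145, 149 − 3² = 140, 149 − 4² = 133, 149 − 5² = 124, 149 − 6² = 113, 149 − 7² = 100 = 10² ⇒ 149 = 7² + 10².
  Combine using the Brahmagupta–Fibonacci identity (a² + b²)(c² + d²) = (ac − bd)² + (ad + bc)² = (ac + bd)² + (ad − bc)²:
  41 · 149 = 6109: from (4² + 5²)(7² + 10²), take (4·7 − 5·10, 4·10 + 5·7) = (28 − 50, 40 + 35) = (-22, 75); dropping signs (only squares matter) gives (22, 75); check 22² + 75² = 484 + 5625 = 6109 ✓.
  Scale by k = 5: (5·22, 5·75) = (110, 375).
Step 4: Order so x ≤ y and verify: 110² + 375² = 12100 + 140625 = 152725 = n. ✓

n = 152725 = 110² + 375² (one valid representation with x ≤ y).


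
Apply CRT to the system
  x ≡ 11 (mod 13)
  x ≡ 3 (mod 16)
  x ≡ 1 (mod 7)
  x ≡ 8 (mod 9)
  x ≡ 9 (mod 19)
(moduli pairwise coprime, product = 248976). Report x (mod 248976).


Product of moduli M = 13 · 16 · 7 · 9 · 19 = 248976.
Merge one congruence at a time:
  Start: x ≡ 11 (mod 13).
  Combine with x ≡ 3 (mod 16); new modulus lcm = 208.
    Write x = 11 + 13·t and substitute into x ≡ 3 (mod 16): 13·t ≡ 3 − 11 = -8 (mod 16).
    Reduce coefficients mod 16: 13·t ≡ 8 (mod 16).
    The inverse of 13 mod 16 is 5 (since 13·5 = 65 = 4·16 + 1), so t ≡ 5·8 = 40 ≡ 8 (mod 16).
    Then x = 11 + 13·8 = 115, valid modulo lcm(13, 16) = 208: x ≡ 115 (mod 208).
  Combine with x ≡ 1 (mod 7); new modulus lcm = 1456.
    Write x = 115 + 208·t and substitute into x ≡ 1 (mod 7): 208·t ≡ 1 − 115 = -114 (mod 7).
    Reduce coefficients mod 7: 5·t ≡ 5 (mod 7).
    The inverse of 5 mod 7 is 3 (since 5·3 = 15 = 2·7 + 1), so t ≡ 3·5 = 15 ≡ 1 (mod 7).
    Then x = 115 + 208·1 = 323, valid modulo lcm(208, 7) = 1456: x ≡ 323 (mod 1456).
  Combine with x ≡ 8 (mod 9); new modulus lcm = 13104.
    Write x = 323 + 1456·t and substitute into x ≡ 8 (mod 9): 1456·t ≡ 8 − 323 = -315 (mod 9).
    Reduce coefficients mod 9: 7·t ≡ 0 (mod 9).
    The inverse of 7 mod 9 is 4 (since 7·4 = 28 = 3·9 + 1), so t ≡ 4·0 = 0 ≡ 0 (mod 9).
    Then x = 323 + 1456·0 = 323, valid modulo lcm(1456, 9) = 13104: x ≡ 323 (mod 13104).
  Combine with x ≡ 9 (mod 19); new modulus lcm = 248976.
    Write x = 323 + 13104·t and substitute into x ≡ 9 (mod 19): 13104·t ≡ 9 − 323 = -314 (mod 19).
    Reduce coefficients mod 19: 13·t ≡ 9 (mod 19).
    The inverse of 13 mod 19 is 3 (since 13·3 = 39 = 2·19 + 1), so t ≡ 3·9 = 27 ≡ 8 (mod 19).
    Then x = 323 + 13104·8 = 105155, valid modulo lcm(13104, 19) = 248976: x ≡ 105155 (mod 248976).
Verify against each original: 105155 mod 13 = 11, 105155 mod 16 = 3, 105155 mod 7 = 1, 105155 mod 9 = 8, 105155 mod 19 = 9.

x ≡ 105155 (mod 248976).


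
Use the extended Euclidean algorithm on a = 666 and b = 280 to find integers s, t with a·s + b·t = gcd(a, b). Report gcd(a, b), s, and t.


Euclidean algorithm on (666, 280) — divide until remainder is 0:
  666 = 2 · 280 + 106
  280 = 2 · 106 + 68
  106 = 1 · 68 + 38
  68 = 1 · 38 + 30
  38 = 1 · 30 + 8
  30 = 3 · 8 + 6
  8 = 1 · 6 + 2
  6 = 3 · 2 + 0
gcd(666, 280) = 2.
Track Bezout coefficients alongside the remainders: start with r₀ = 666 = a·1 + b·0 (s = 1, t = 0) and r₁ = 280 = a·0 + b·1 (s = 0, t = 1); each new remainder r_{k+1} = r_{k-1} − q_k·r_k inherits s_{k+1} = s_{k-1} − q_k·s_k, t_{k+1} = t_{k-1} − q_k·t_k, so r_k = a·s_k + b·t_k at every step:
  q = 2: r = 106, s = 1 − 2·0 = 1, t = 0 − 2·1 = -2  (check: 666·1 + 280·(-2) = 106)
  q = 2: r = 68, s = 0 − 2·1 = -2, t = 1 − 2·(-2) = 5  (check: 666·(-2) + 280·5 = 68)
  q = 1: r = 38, s = 1 − 1·(-2) = 3, t = -2 − 1·5 = -7  (check: 666·3 + 280·(-7) = 38)
  q = 1: r = 30, s = -2 − 1·3 = -5, t = 5 − 1·(-7) = 12  (check: 666·(-5) + 280·12 = 30)
  q = 1: r = 8, s = 3 − 1·(-5) = 8, t = -7 − 1·12 = -19  (check: 666·8 + 280·(-19) = 8)
  q = 3: r = 6, s = -5 − 3·8 = -29, t = 12 − 3·(-19) = 69  (check: 666·(-29) + 280·69 = 6)
  q = 1: r = 2, s = 8 − 1·(-29) = 37, t = -19 − 1·69 = -88  (check: 666·37 + 280·(-88) = 2)
The row with r = 2 (the gcd) gives the Bezout coefficients s = 37, t = -88.
Result: 666 · (37) + 280 · (-88) = 2.

gcd(666, 280) = 2; s = 37, t = -88 (check: 666·37 + 280·(-88) = 2).


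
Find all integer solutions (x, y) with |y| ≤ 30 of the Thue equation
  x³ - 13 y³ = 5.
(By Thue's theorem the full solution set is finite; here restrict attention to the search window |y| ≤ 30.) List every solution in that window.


The equation is x³ - 13y³ = 5. For fixed y, x³ = 13·y³ + 5, so a solution requires the RHS to be a perfect cube.
Strategy: iterate y from -30 to 30, compute RHS = 13·y³ + 5, and check whether it is a (positive or negative) perfect cube.
Check small values of y:
  y = 0: RHS = 5 is not a perfect cube.
  y = 1: RHS = 18 is not a perfect cube.
  y = -1: RHS = -8 = (-2)³ ⇒ x = -2 works.
  y = 2: RHS = 109 is not a perfect cube.
  y = -2: RHS = -99 is not a perfect cube.
  y = 3: RHS = 356 is not a perfect cube.
  y = -3: RHS = -346 is not a perfect cube.
Continuing the search up to |y| = 30 finds no further solutions beyond those listed.
Collected solutions: (-2, -1).

Solutions (with |y| ≤ 30): (-2, -1).


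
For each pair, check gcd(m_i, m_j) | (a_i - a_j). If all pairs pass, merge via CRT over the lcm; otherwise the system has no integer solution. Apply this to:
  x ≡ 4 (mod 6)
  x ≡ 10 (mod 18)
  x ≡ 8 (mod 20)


Moduli 6, 18, 20 are not pairwise coprime, so CRT works modulo lcm(m_i) when all pairwise compatibility conditions hold.
Pairwise compatibility: gcd(m_i, m_j) must divide a_i - a_j for every pair.
Merge one congruence at a time:
  Start: x ≡ 4 (mod 6).
  Combine with x ≡ 10 (mod 18): gcd(6, 18) = 6; 10 - 4 = 6, which IS divisible by 6, so compatible.
    Write x = 4 + 6·t and substitute into x ≡ 10 (mod 18): 6·t ≡ 10 − 4 = 6 (mod 18).
    Divide the congruence (and modulus) by g = 6: 1·t ≡ 1 (mod 3).
    So t ≡ 1 (mod 3).
    Then x = 4 + 6·1 = 10, valid modulo lcm(6, 18) = 18: x ≡ 10 (mod 18).
  Combine with x ≡ 8 (mod 20): gcd(18, 20) = 2; 8 - 10 = -2, which IS divisible by 2, so compatible.
    Write x = 10 + 18·t and substitute into x ≡ 8 (mod 20): 18·t ≡ 8 − 10 = -2 (mod 20).
    Divide the congruence (and modulus) by g = 2: 9·t ≡ -1 (mod 10).
    Reduce coefficients mod 10: 9·t ≡ 9 (mod 10).
    The inverse of 9 mod 10 is 9 (since 9·9 = 81 = 8·10 + 1), so t ≡ 9·9 = 81 ≡ 1 (mod 10).
    Then x = 10 + 18·1 = 28, valid modulo lcm(18, 20) = 180: x ≡ 28 (mod 180).
Verify: 28 mod 6 = 4, 28 mod 18 = 10, 28 mod 20 = 8.

x ≡ 28 (mod 180).


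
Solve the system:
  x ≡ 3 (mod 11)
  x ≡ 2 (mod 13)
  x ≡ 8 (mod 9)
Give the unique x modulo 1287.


Moduli 11, 13, 9 are pairwise coprime; by CRT there is a unique solution modulo M = 11 · 13 · 9 = 1287.
Solve pairwise, accumulating the modulus:
  Start with x ≡ 3 (mod 11).
  Combine with x ≡ 2 (mod 13): since gcd(11, 13) = 1, we get a unique residue mod 143.
    Write x = 3 + 11·t and substitute into x ≡ 2 (mod 13): 11·t ≡ 2 − 3 = -1 (mod 13).
    Reduce coefficients mod 13: 11·t ≡ 12 (mod 13).
    The inverse of 11 mod 13 is 6 (since 11·6 = 66 = 5·13 + 1), so t ≡ 6·12 = 72 ≡ 7 (mod 13).
    Then x = 3 + 11·7 = 80, valid modulo lcm(11, 13) = 143: x ≡ 80 (mod 143).
  Combine with x ≡ 8 (mod 9): since gcd(143, 9) = 1, we get a unique residue mod 1287.
    Write x = 80 + 143·t and substitute into x ≡ 8 (mod 9): 143·t ≡ 8 − 80 = -72 (mod 9).
    Reduce coefficients mod 9: 8·t ≡ 0 (mod 9).
    The inverse of 8 mod 9 is 8 (since 8·8 = 64 = 7·9 + 1), so t ≡ 8·0 = 0 ≡ 0 (mod 9).
    Then x = 80 + 143·0 = 80, valid modulo lcm(143, 9) = 1287: x ≡ 80 (mod 1287).
Verify: 80 mod 11 = 3 ✓, 80 mod 13 = 2 ✓, 80 mod 9 = 8 ✓.

x ≡ 80 (mod 1287).


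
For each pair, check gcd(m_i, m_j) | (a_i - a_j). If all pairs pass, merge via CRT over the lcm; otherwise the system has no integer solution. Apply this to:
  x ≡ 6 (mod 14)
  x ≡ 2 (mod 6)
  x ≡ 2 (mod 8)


Moduli 14, 6, 8 are not pairwise coprime, so CRT works modulo lcm(m_i) when all pairwise compatibility conditions hold.
Pairwise compatibility: gcd(m_i, m_j) must divide a_i - a_j for every pair.
Merge one congruence at a time:
  Start: x ≡ 6 (mod 14).
  Combine with x ≡ 2 (mod 6): gcd(14, 6) = 2; 2 - 6 = -4, which IS divisible by 2, so compatible.
    Write x = 6 + 14·t and substitute into x ≡ 2 (mod 6): 14·t ≡ 2 − 6 = -4 (mod 6).
    Divide the congruence (and modulus) by g = 2: 7·t ≡ -2 (mod 3).
    Reduce coefficients mod 3: 1·t ≡ 1 (mod 3).
    So t ≡ 1 (mod 3).
    Then x = 6 + 14·1 = 20, valid modulo lcm(14, 6) = 42: x ≡ 20 (mod 42).
  Combine with x ≡ 2 (mod 8): gcd(42, 8) = 2; 2 - 20 = -18, which IS divisible by 2, so compatible.
    Write x = 20 + 42·t and substitute into x ≡ 2 (mod 8): 42·t ≡ 2 − 20 = -18 (mod 8).
    Divide the congruence (and modulus) by g = 2: 21·t ≡ -9 (mod 4).
    Reduce coefficients mod 4: 1·t ≡ 3 (mod 4).
    So t ≡ 3 (mod 4).
    Then x = 20 + 42·3 = 146, valid modulo lcm(42, 8) = 168: x ≡ 146 (mod 168).
Verify: 146 mod 14 = 6, 146 mod 6 = 2, 146 mod 8 = 2.

x ≡ 146 (mod 168).


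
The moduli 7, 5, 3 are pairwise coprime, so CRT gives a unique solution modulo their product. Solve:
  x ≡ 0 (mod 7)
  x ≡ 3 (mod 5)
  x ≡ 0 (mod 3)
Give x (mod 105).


Moduli 7, 5, 3 are pairwise coprime; by CRT there is a unique solution modulo M = 7 · 5 · 3 = 105.
Solve pairwise, accumulating the modulus:
  Start with x ≡ 0 (mod 7).
  Combine with x ≡ 3 (mod 5): since gcd(7, 5) = 1, we get a unique residue mod 35.
    Write x = 0 + 7·t and substitute into x ≡ 3 (mod 5): 7·t ≡ 3 − 0 = 3 (mod 5).
    Reduce coefficients mod 5: 2·t ≡ 3 (mod 5).
    The inverse of 2 mod 5 is 3 (since 2·3 = 6 = 1·5 + 1), so t ≡ 3·3 = 9 ≡ 4 (mod 5).
    Then x = 0 + 7·4 = 28, valid modulo lcm(7, 5) = 35: x ≡ 28 (mod 35).
  Combine with x ≡ 0 (mod 3): since gcd(35, 3) = 1, we get a unique residue mod 105.
    Write x = 28 + 35·t and substitute into x ≡ 0 (mod 3): 35·t ≡ 0 − 28 = -28 (mod 3).
    Reduce coefficients mod 3: 2·t ≡ 2 (mod 3).
    The inverse of 2 mod 3 is 2 (since 2·2 = 4 = 1·3 + 1), so t ≡ 2·2 = 4 ≡ 1 (mod 3).
    Then x = 28 + 35·1 = 63, valid modulo lcm(35, 3) = 105: x ≡ 63 (mod 105).
Verify: 63 mod 7 = 0 ✓, 63 mod 5 = 3 ✓, 63 mod 3 = 0 ✓.

x ≡ 63 (mod 105).


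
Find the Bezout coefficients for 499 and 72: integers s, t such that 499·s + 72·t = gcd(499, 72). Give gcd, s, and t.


Euclidean algorithm on (499, 72) — divide until remainder is 0:
  499 = 6 · 72 + 67
  72 = 1 · 67 + 5
  67 = 13 · 5 + 2
  5 = 2 · 2 + 1
  2 = 2 · 1 + 0
gcd(499, 72) = 1.
Track Bezout coefficients alongside the remainders: start with r₀ = 499 = a·1 + b·0 (s = 1, t = 0) and r₁ = 72 = a·0 + b·1 (s = 0, t = 1); each new remainder r_{k+1} = r_{k-1} − q_k·r_k inherits s_{k+1} = s_{k-1} − q_k·s_k, t_{k+1} = t_{k-1} − q_k·t_k, so r_k = a·s_k + b·t_k at every step:
  q = 6: r = 67, s = 1 − 6·0 = 1, t = 0 − 6·1 = -6  (check: 499·1 + 72·(-6) = 67)
  q = 1: r = 5, s = 0 − 1·1 = -1, t = 1 − 1·(-6) = 7  (check: 499·(-1) + 72·7 = 5)
  q = 13: r = 2, s = 1 − 13·(-1) = 14, t = -6 − 13·7 = -97  (check: 499·14 + 72·(-97) = 2)
  q = 2: r = 1, s = -1 − 2·14 = -29, t = 7 − 2·(-97) = 201  (check: 499·(-29) + 72·201 = 1)
The row with r = 1 (the gcd) gives the Bezout coefficients s = -29, t = 201.
Result: 499 · (-29) + 72 · (201) = 1.

gcd(499, 72) = 1; s = -29, t = 201 (check: 499·(-29) + 72·201 = 1).


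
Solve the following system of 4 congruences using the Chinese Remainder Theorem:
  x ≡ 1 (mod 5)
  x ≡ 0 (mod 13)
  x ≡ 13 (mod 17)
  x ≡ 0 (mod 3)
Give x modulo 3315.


Product of moduli M = 5 · 13 · 17 · 3 = 3315.
Merge one congruence at a time:
  Start: x ≡ 1 (mod 5).
  Combine with x ≡ 0 (mod 13); new modulus lcm = 65.
    Write x = 1 + 5·t and substitute into x ≡ 0 (mod 13): 5·t ≡ 0 − 1 = -1 (mod 13).
    Reduce coefficients mod 13: 5·t ≡ 12 (mod 13).
    The inverse of 5 mod 13 is 8 (since 5·8 = 40 = 3·13 + 1), so t ≡ 8·12 = 96 ≡ 5 (mod 13).
    Then x = 1 + 5·5 = 26, valid modulo lcm(5, 13) = 65: x ≡ 26 (mod 65).
  Combine with x ≡ 13 (mod 17); new modulus lcm = 1105.
    Write x = 26 + 65·t and substitute into x ≡ 13 (mod 17): 65·t ≡ 13 − 26 = -13 (mod 17).
    Reduce coefficients mod 17: 14·t ≡ 4 (mod 17).
    The inverse of 14 mod 17 is 11 (since 14·11 = 154 = 9·17 + 1), so t ≡ 11·4 = 44 ≡ 10 (mod 17).
    Then x = 26 + 65·10 = 676, valid modulo lcm(65, 17) = 1105: x ≡ 676 (mod 1105).
  Combine with x ≡ 0 (mod 3); new modulus lcm = 3315.
    Write x = 676 + 1105·t and substitute into x ≡ 0 (mod 3): 1105·t ≡ 0 − 676 = -676 (mod 3).
    Reduce coefficients mod 3: 1·t ≡ 2 (mod 3).
    So t ≡ 2 (mod 3).
    Then x = 676 + 1105·2 = 2886, valid modulo lcm(1105, 3) = 3315: x ≡ 2886 (mod 3315).
Verify against each original: 2886 mod 5 = 1, 2886 mod 13 = 0, 2886 mod 17 = 13, 2886 mod 3 = 0.

x ≡ 2886 (mod 3315).


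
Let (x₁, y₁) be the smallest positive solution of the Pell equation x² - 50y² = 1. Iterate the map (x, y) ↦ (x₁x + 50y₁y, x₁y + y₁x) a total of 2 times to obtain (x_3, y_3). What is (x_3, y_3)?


Step 1: Find the fundamental solution (x₁, y₁) of x² - 50y² = 1.
  Expand √50 as a continued fraction. a₀ = ⌊√50⌋ = 7; iterate m_{k+1} = d_k·a_k − m_k, d_{k+1} = (50 − m_{k+1}²)/d_k, a_{k+1} = ⌊(a₀ + m_{k+1})/d_{k+1}⌋ (starting m₀ = 0, d₀ = 1), with convergents p_k = a_k·p_{k-1} + p_{k-2}, q_k = a_k·q_{k-1} + q_{k-2} (p₋₁ = 1, q₋₁ = 0):
  k = 0: a₀ = 7; p₀/q₀ = 7/1; p₀² − 50·q₀² = 49 − 50 = -1.
  k = 1: m = 7, d = 1, a = ⌊(7 + 7)/1⌋ = 14; p/q = (14·7 + 1)/(14·1 + 0) = 99/14; p² − 50·q² = 9801 − 9800 = 1.
  The first convergent with p² − 50·q² = 1 gives the fundamental solution (x₁, y₁) = (99, 14).
Step 2: Apply the recurrence (x_{n+1}, y_{n+1}) = (x₁x_n + 50y₁y_n, x₁y_n + y₁x_n) repeatedly.
  From (x_1, y_1) = (99, 14): x_2 = 99·99 + 50·14·14 = 19601; y_2 = 99·14 + 14·99 = 2772.
  From (x_2, y_2) = (19601, 2772): x_3 = 99·19601 + 50·14·2772 = 3880899; y_3 = 99·2772 + 14·19601 = 548842.
Step 3: Verify x_3² - 50·y_3² = 15061377048201 - 15061377048200 = 1 (should be 1). ✓

(x_1, y_1) = (99, 14); (x_3, y_3) = (3880899, 548842).


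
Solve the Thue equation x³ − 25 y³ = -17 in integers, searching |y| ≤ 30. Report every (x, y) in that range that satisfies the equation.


The equation is x³ - 25y³ = -17. For fixed y, x³ = 25·y³ − 17, so a solution requires the RHS to be a perfect cube.
Strategy: iterate y from -30 to 30, compute RHS = 25·y³ − 17, and check whether it is a (positive or negative) perfect cube.
Check small values of y:
  y = 0: RHS = -17 is not a perfect cube.
  y = 1: RHS = 8 = (2)³ ⇒ x = 2 works.
  y = -1: RHS = -42 is not a perfect cube.
  y = 2: RHS = 183 is not a perfect cube.
  y = -2: RHS = -217 is not a perfect cube.
  y = 3: RHS = 658 is not a perfect cube.
  y = -3: RHS = -692 is not a perfect cube.
Continuing the search up to |y| = 30 finds no further solutions beyond those listed.
Collected solutions: (2, 1).

Solutions (with |y| ≤ 30): (2, 1).


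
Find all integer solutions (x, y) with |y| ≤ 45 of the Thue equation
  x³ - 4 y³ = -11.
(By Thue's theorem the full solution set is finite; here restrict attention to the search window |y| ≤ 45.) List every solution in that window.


The equation is x³ - 4y³ = -11. For fixed y, x³ = 4·y³ − 11, so a solution requires the RHS to be a perfect cube.
Strategy: iterate y from -45 to 45, compute RHS = 4·y³ − 11, and check whether it is a (positive or negative) perfect cube.
Check small values of y:
  y = 0: RHS = -11 is not a perfect cube.
  y = 1: RHS = -7 is not a perfect cube.
  y = -1: RHS = -15 is not a perfect cube.
  y = 2: RHS = 21 is not a perfect cube.
  y = -2: RHS = -43 is not a perfect cube.
  y = 3: RHS = 97 is not a perfect cube.
  y = -3: RHS = -119 is not a perfect cube.
Continuing the search up to |y| = 45 finds no solutions either.
No (x, y) in the scanned range satisfies the equation.

No integer solutions with |y| ≤ 45.


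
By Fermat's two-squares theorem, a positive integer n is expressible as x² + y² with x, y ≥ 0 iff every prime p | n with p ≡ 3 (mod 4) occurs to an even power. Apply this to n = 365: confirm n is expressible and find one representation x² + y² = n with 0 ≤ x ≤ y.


Step 1: Factor n = 365 = 5 · 73.
Step 2: Check the mod-4 condition on each prime factor: 5 ≡ 1 (mod 4), exponent 1; 73 ≡ 1 (mod 4), exponent 1.
All primes ≡ 3 (mod 4) appear to even exponent (or don't appear), so by the two-squares theorem n IS expressible as a sum of two squares.
Step 3: Build a representation. Here n = 5 · 73 is a product of primes ≡ 1 (mod 4). Each prime p ≡ 1 (mod 4) is itself a sum of two squares; find a² by testing p − a² for a perfect square:
  5: 5 − 1² = 4 = 2² ⇒ 5 = 1² + 2².
  73: 73 − 1² = 72, 73 − 2² = 69, 73 − 3² = 64 = 8² ⇒ 73 = 3² + 8².
  Combine using the Brahmagupta–Fibonacci identity (a² + b²)(c² + d²) = (ac − bd)² + (ad + bc)² = (ac + bd)² + (ad − bc)²:
  5 · 73 = 365: from (1² + 2²)(3² + 8²), take (1·3 − 2·8, 1·8 + 2·3) = (3 − 16, 8 + 6) = (-13, 14); dropping signs (only squares matter) gives (13, 14); check 13² + 14² = 169 + 196 = 365 ✓.
Step 4: Order so x ≤ y and verify: 13² + 14² = 169 + 196 = 365 = n. ✓

n = 365 = 13² + 14² (one valid representation with x ≤ y).


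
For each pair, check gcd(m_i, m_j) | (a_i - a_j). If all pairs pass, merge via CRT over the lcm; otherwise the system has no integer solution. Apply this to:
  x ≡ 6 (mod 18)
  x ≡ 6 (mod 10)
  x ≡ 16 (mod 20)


Moduli 18, 10, 20 are not pairwise coprime, so CRT works modulo lcm(m_i) when all pairwise compatibility conditions hold.
Pairwise compatibility: gcd(m_i, m_j) must divide a_i - a_j for every pair.
Merge one congruence at a time:
  Start: x ≡ 6 (mod 18).
  Combine with x ≡ 6 (mod 10): gcd(18, 10) = 2; 6 - 6 = 0, which IS divisible by 2, so compatible.
    Write x = 6 + 18·t and substitute into x ≡ 6 (mod 10): 18·t ≡ 6 − 6 = 0 (mod 10).
    Divide the congruence (and modulus) by g = 2: 9·t ≡ 0 (mod 5).
    Reduce coefficients mod 5: 4·t ≡ 0 (mod 5).
    The inverse of 4 mod 5 is 4 (since 4·4 = 16 = 3·5 + 1), so t ≡ 4·0 = 0 ≡ 0 (mod 5).
    Then x = 6 + 18·0 = 6, valid modulo lcm(18, 10) = 90: x ≡ 6 (mod 90).
  Combine with x ≡ 16 (mod 20): gcd(90, 20) = 10; 16 - 6 = 10, which IS divisible by 10, so compatible.
    Write x = 6 + 90·t and substitute into x ≡ 16 (mod 20): 90·t ≡ 16 − 6 = 10 (mod 20).
    Divide the congruence (and modulus) by g = 10: 9·t ≡ 1 (mod 2).
    Reduce coefficients mod 2: 1·t ≡ 1 (mod 2).
    So t ≡ 1 (mod 2).
    Then x = 6 + 90·1 = 96, valid modulo lcm(90, 20) = 180: x ≡ 96 (mod 180).
Verify: 96 mod 18 = 6, 96 mod 10 = 6, 96 mod 20 = 16.

x ≡ 96 (mod 180).


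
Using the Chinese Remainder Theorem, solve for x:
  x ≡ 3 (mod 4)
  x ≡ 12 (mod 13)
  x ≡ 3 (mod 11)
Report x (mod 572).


Moduli 4, 13, 11 are pairwise coprime; by CRT there is a unique solution modulo M = 4 · 13 · 11 = 572.
Solve pairwise, accumulating the modulus:
  Start with x ≡ 3 (mod 4).
  Combine with x ≡ 12 (mod 13): since gcd(4, 13) = 1, we get a unique residue mod 52.
    Write x = 3 + 4·t and substitute into x ≡ 12 (mod 13): 4·t ≡ 12 − 3 = 9 (mod 13).
    The inverse of 4 mod 13 is 10 (since 4·10 = 40 = 3·13 + 1), so t ≡ 10·9 = 90 ≡ 12 (mod 13).
    Then x = 3 + 4·12 = 51, valid modulo lcm(4, 13) = 52: x ≡ 51 (mod 52).
  Combine with x ≡ 3 (mod 11): since gcd(52, 11) = 1, we get a unique residue mod 572.
    Write x = 51 + 52·t and substitute into x ≡ 3 (mod 11): 52·t ≡ 3 − 51 = -48 (mod 11).
    Reduce coefficients mod 11: 8·t ≡ 7 (mod 11).
    The inverse of 8 mod 11 is 7 (since 8·7 = 56 = 5·11 + 1), so t ≡ 7·7 = 49 ≡ 5 (mod 11).
    Then x = 51 + 52·5 = 311, valid modulo lcm(52, 11) = 572: x ≡ 311 (mod 572).
Verify: 311 mod 4 = 3 ✓, 311 mod 13 = 12 ✓, 311 mod 11 = 3 ✓.

x ≡ 311 (mod 572).


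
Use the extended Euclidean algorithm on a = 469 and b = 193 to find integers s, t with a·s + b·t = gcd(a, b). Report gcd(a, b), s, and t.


Euclidean algorithm on (469, 193) — divide until remainder is 0:
  469 = 2 · 193 + 83
  193 = 2 · 83 + 27
  83 = 3 · 27 + 2
  27 = 13 · 2 + 1
  2 = 2 · 1 + 0
gcd(469, 193) = 1.
Track Bezout coefficients alongside the remainders: start with r₀ = 469 = a·1 + b·0 (s = 1, t = 0) and r₁ = 193 = a·0 + b·1 (s = 0, t = 1); each new remainder r_{k+1} = r_{k-1} − q_k·r_k inherits s_{k+1} = s_{k-1} − q_k·s_k, t_{k+1} = t_{k-1} − q_k·t_k, so r_k = a·s_k + b·t_k at every step:
  q = 2: r = 83, s = 1 − 2·0 = 1, t = 0 − 2·1 = -2  (check: 469·1 + 193·(-2) = 83)
  q = 2: r = 27, s = 0 − 2·1 = -2, t = 1 − 2·(-2) = 5  (check: 469·(-2) + 193·5 = 27)
  q = 3: r = 2, s = 1 − 3·(-2) = 7, t = -2 − 3·5 = -17  (check: 469·7 + 193·(-17) = 2)
  q = 13: r = 1, s = -2 − 13·7 = -93, t = 5 − 13·(-17) = 226  (check: 469·(-93) + 193·226 = 1)
The row with r = 1 (the gcd) gives the Bezout coefficients s = -93, t = 226.
Result: 469 · (-93) + 193 · (226) = 1.

gcd(469, 193) = 1; s = -93, t = 226 (check: 469·(-93) + 193·226 = 1).


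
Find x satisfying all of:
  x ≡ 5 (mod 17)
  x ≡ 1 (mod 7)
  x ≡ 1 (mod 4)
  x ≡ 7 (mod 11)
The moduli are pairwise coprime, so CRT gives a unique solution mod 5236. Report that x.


Product of moduli M = 17 · 7 · 4 · 11 = 5236.
Merge one congruence at a time:
  Start: x ≡ 5 (mod 17).
  Combine with x ≡ 1 (mod 7); new modulus lcm = 119.
    Write x = 5 + 17·t and substitute into x ≡ 1 (mod 7): 17·t ≡ 1 − 5 = -4 (mod 7).
    Reduce coefficients mod 7: 3·t ≡ 3 (mod 7).
    The inverse of 3 mod 7 is 5 (since 3·5 = 15 = 2·7 + 1), so t ≡ 5·3 = 15 ≡ 1 (mod 7).
    Then x = 5 + 17·1 = 22, valid modulo lcm(17, 7) = 119: x ≡ 22 (mod 119).
  Combine with x ≡ 1 (mod 4); new modulus lcm = 476.
    Write x = 22 + 119·t and substitute into x ≡ 1 (mod 4): 119·t ≡ 1 − 22 = -21 (mod 4).
    Reduce coefficients mod 4: 3·t ≡ 3 (mod 4).
    The inverse of 3 mod 4 is 3 (since 3·3 = 9 = 2·4 + 1), so t ≡ 3·3 = 9 ≡ 1 (mod 4).
    Then x = 22 + 119·1 = 141, valid modulo lcm(119, 4) = 476: x ≡ 141 (mod 476).
  Combine with x ≡ 7 (mod 11); new modulus lcm = 5236.
    Write x = 141 + 476·t and substitute into x ≡ 7 (mod 11): 476·t ≡ 7 − 141 = -134 (mod 11).
    Reduce coefficients mod 11: 3·t ≡ 9 (mod 11).
    The inverse of 3 mod 11 is 4 (since 3·4 = 12 = 1·11 + 1), so t ≡ 4·9 = 36 ≡ 3 (mod 11).
    Then x = 141 + 476·3 = 1569, valid modulo lcm(476, 11) = 5236: x ≡ 1569 (mod 5236).
Verify against each original: 1569 mod 17 = 5, 1569 mod 7 = 1, 1569 mod 4 = 1, 1569 mod 11 = 7.

x ≡ 1569 (mod 5236).


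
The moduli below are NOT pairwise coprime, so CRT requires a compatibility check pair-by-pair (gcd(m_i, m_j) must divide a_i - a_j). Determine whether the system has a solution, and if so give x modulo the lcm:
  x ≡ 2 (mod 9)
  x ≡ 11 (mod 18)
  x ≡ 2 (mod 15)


Moduli 9, 18, 15 are not pairwise coprime, so CRT works modulo lcm(m_i) when all pairwise compatibility conditions hold.
Pairwise compatibility: gcd(m_i, m_j) must divide a_i - a_j for every pair.
Merge one congruence at a time:
  Start: x ≡ 2 (mod 9).
  Combine with x ≡ 11 (mod 18): gcd(9, 18) = 9; 11 - 2 = 9, which IS divisible by 9, so compatible.
    Write x = 2 + 9·t and substitute into x ≡ 11 (mod 18): 9·t ≡ 11 − 2 = 9 (mod 18).
    Divide the congruence (and modulus) by g = 9: 1·t ≡ 1 (mod 2).
    So t ≡ 1 (mod 2).
    Then x = 2 + 9·1 = 11, valid modulo lcm(9, 18) = 18: x ≡ 11 (mod 18).
  Combine with x ≡ 2 (mod 15): gcd(18, 15) = 3; 2 - 11 = -9, which IS divisible by 3, so compatible.
    Write x = 11 + 18·t and substitute into x ≡ 2 (mod 15): 18·t ≡ 2 − 11 = -9 (mod 15).
    Divide the congruence (and modulus) by g = 3: 6·t ≡ -3 (mod 5).
    Reduce coefficients mod 5: 1·t ≡ 2 (mod 5).
    So t ≡ 2 (mod 5).
    Then x = 11 + 18·2 = 47, valid modulo lcm(18, 15) = 90: x ≡ 47 (mod 90).
Verify: 47 mod 9 = 2, 47 mod 18 = 11, 47 mod 15 = 2.

x ≡ 47 (mod 90).


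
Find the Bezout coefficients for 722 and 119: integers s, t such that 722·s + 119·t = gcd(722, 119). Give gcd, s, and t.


Euclidean algorithm on (722, 119) — divide until remainder is 0:
  722 = 6 · 119 + 8
  119 = 14 · 8 + 7
  8 = 1 · 7 + 1
  7 = 7 · 1 + 0
gcd(722, 119) = 1.
Track Bezout coefficients alongside the remainders: start with r₀ = 722 = a·1 + b·0 (s = 1, t = 0) and r₁ = 119 = a·0 + b·1 (s = 0, t = 1); each new remainder r_{k+1} = r_{k-1} − q_k·r_k inherits s_{k+1} = s_{k-1} − q_k·s_k, t_{k+1} = t_{k-1} − q_k·t_k, so r_k = a·s_k + b·t_k at every step:
  q = 6: r = 8, s = 1 − 6·0 = 1, t = 0 − 6·1 = -6  (check: 722·1 + 119·(-6) = 8)
  q = 14: r = 7, s = 0 − 14·1 = -14, t = 1 − 14·(-6) = 85  (check: 722·(-14) + 119·85 = 7)
  q = 1: r = 1, s = 1 − 1·(-14) = 15, t = -6 − 1·85 = -91  (check: 722·15 + 119·(-91) = 1)
The row with r = 1 (the gcd) gives the Bezout coefficients s = 15, t = -91.
Result: 722 · (15) + 119 · (-91) = 1.

gcd(722, 119) = 1; s = 15, t = -91 (check: 722·15 + 119·(-91) = 1).


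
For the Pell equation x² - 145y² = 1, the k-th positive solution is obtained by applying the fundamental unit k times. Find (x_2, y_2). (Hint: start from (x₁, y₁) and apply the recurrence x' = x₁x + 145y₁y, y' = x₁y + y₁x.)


Step 1: Find the fundamental solution (x₁, y₁) of x² - 145y² = 1.
  Expand √145 as a continued fraction. a₀ = ⌊√145⌋ = 12; iterate m_{k+1} = d_k·a_k − m_k, d_{k+1} = (145 − m_{k+1}²)/d_k, a_{k+1} = ⌊(a₀ + m_{k+1})/d_{k+1}⌋ (starting m₀ = 0, d₀ = 1), with convergents p_k = a_k·p_{k-1} + p_{k-2}, q_k = a_k·q_{k-1} + q_{k-2} (p₋₁ = 1, q₋₁ = 0):
  k = 0: a₀ = 12; p₀/q₀ = 12/1; p₀² − 145·q₀² = 144 − 145 = -1.
  k = 1: m = 12, d = 1, a = ⌊(12 + 12)/1⌋ = 24; p/q = (24·12 + 1)/(24·1 + 0) = 289/24; p² − 145·q² = 83521 − 83520 = 1.
  The first convergent with p² − 145·q² = 1 gives the fundamental solution (x₁, y₁) = (289, 24).
Step 2: Apply the recurrence (x_{n+1}, y_{n+1}) = (x₁x_n + 145y₁y_n, x₁y_n + y₁x_n) repeatedly.
  From (x_1, y_1) = (289, 24): x_2 = 289·289 + 145·24·24 = 167041; y_2 = 289·24 + 24·289 = 13872.
Step 3: Verify x_2² - 145·y_2² = 27902695681 - 27902695680 = 1 (should be 1). ✓

(x_1, y_1) = (289, 24); (x_2, y_2) = (167041, 13872).


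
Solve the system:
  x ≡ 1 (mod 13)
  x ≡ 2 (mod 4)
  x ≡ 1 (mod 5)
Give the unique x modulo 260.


Moduli 13, 4, 5 are pairwise coprime; by CRT there is a unique solution modulo M = 13 · 4 · 5 = 260.
Solve pairwise, accumulating the modulus:
  Start with x ≡ 1 (mod 13).
  Combine with x ≡ 2 (mod 4): since gcd(13, 4) = 1, we get a unique residue mod 52.
    Write x = 1 + 13·t and substitute into x ≡ 2 (mod 4): 13·t ≡ 2 − 1 = 1 (mod 4).
    Reduce coefficients mod 4: 1·t ≡ 1 (mod 4).
    So t ≡ 1 (mod 4).
    Then x = 1 + 13·1 = 14, valid modulo lcm(13, 4) = 52: x ≡ 14 (mod 52).
  Combine with x ≡ 1 (mod 5): since gcd(52, 5) = 1, we get a unique residue mod 260.
    Write x = 14 + 52·t and substitute into x ≡ 1 (mod 5): 52·t ≡ 1 − 14 = -13 (mod 5).
    Reduce coefficients mod 5: 2·t ≡ 2 (mod 5).
    The inverse of 2 mod 5 is 3 (since 2·3 = 6 = 1·5 + 1), so t ≡ 3·2 = 6 ≡ 1 (mod 5).
    Then x = 14 + 52·1 = 66, valid modulo lcm(52, 5) = 260: x ≡ 66 (mod 260).
Verify: 66 mod 13 = 1 ✓, 66 mod 4 = 2 ✓, 66 mod 5 = 1 ✓.

x ≡ 66 (mod 260).


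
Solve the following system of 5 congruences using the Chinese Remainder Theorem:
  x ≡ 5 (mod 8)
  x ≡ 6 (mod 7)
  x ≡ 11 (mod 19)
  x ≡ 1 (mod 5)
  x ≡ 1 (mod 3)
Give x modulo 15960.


Product of moduli M = 8 · 7 · 19 · 5 · 3 = 15960.
Merge one congruence at a time:
  Start: x ≡ 5 (mod 8).
  Combine with x ≡ 6 (mod 7); new modulus lcm = 56.
    Write x = 5 + 8·t and substitute into x ≡ 6 (mod 7): 8·t ≡ 6 − 5 = 1 (mod 7).
    Reduce coefficients mod 7: 1·t ≡ 1 (mod 7).
    So t ≡ 1 (mod 7).
    Then x = 5 + 8·1 = 13, valid modulo lcm(8, 7) = 56: x ≡ 13 (mod 56).
  Combine with x ≡ 11 (mod 19); new modulus lcm = 1064.
    Write x = 13 + 56·t and substitute into x ≡ 11 (mod 19): 56·t ≡ 11 − 13 = -2 (mod 19).
    Reduce coefficients mod 19: 18·t ≡ 17 (mod 19).
    The inverse of 18 mod 19 is 18 (since 18·18 = 324 = 17·19 + 1), so t ≡ 18·17 = 306 ≡ 2 (mod 19).
    Then x = 13 + 56·2 = 125, valid modulo lcm(56, 19) = 1064: x ≡ 125 (mod 1064).
  Combine with x ≡ 1 (mod 5); new modulus lcm = 5320.
    Write x = 125 + 1064·t and substitute into x ≡ 1 (mod 5): 1064·t ≡ 1 − 125 = -124 (mod 5).
    Reduce coefficients mod 5: 4·t ≡ 1 (mod 5).
    The inverse of 4 mod 5 is 4 (since 4·4 = 16 = 3·5 + 1), so t ≡ 4·1 = 4 ≡ 4 (mod 5).
    Then x = 125 + 1064·4 = 4381, valid modulo lcm(1064, 5) = 5320: x ≡ 4381 (mod 5320).
  Combine with x ≡ 1 (mod 3); new modulus lcm = 15960.
    Write x = 4381 + 5320·t and substitute into x ≡ 1 (mod 3): 5320·t ≡ 1 − 4381 = -4380 (mod 3).
    Reduce coefficients mod 3: 1·t ≡ 0 (mod 3).
    So t ≡ 0 (mod 3).
    Then x = 4381 + 5320·0 = 4381, valid modulo lcm(5320, 3) = 15960: x ≡ 4381 (mod 15960).
Verify against each original: 4381 mod 8 = 5, 4381 mod 7 = 6, 4381 mod 19 = 11, 4381 mod 5 = 1, 4381 mod 3 = 1.

x ≡ 4381 (mod 15960).
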